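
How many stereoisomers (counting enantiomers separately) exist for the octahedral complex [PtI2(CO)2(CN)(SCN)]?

8

There are 6 geometric isomers: I cis, CO cis (3 arrangements, 2 chiral); I trans, CO cis; I cis, CO trans; I trans, CO trans.
Of these, 2 lack any improper symmetry element and so occur as enantiomeric pairs, giving 6 + 2 = 8 stereoisomers in total.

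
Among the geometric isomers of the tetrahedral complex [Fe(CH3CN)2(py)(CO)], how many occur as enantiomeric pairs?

All four vertices of a tetrahedron are equivalent and mutually adjacent, so cis/trans isomerism cannot arise.
Only one geometric arrangement is possible.

0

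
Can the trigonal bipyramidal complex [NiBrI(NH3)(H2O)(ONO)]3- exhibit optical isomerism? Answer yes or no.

yes

A trigonal bipyramid has two axial and three equatorial sites, which are chemically inequivalent.
Placing the ligands in turn and identifying arrangements related by rotation or reflection leaves 10 distinct geometric isomers.
Of these, 10 lack any improper symmetry element and so occur as enantiomeric pairs, giving 10 + 10 = 20 stereoisomers in total.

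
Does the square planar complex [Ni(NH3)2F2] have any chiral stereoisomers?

no

A square has two trans pairs of vertices; adjacent vertices are cis.
There are 2 geometric isomers: NH3 cis; NH3 trans.
Each arrangement has an internal mirror plane or centre of symmetry, so none is chiral.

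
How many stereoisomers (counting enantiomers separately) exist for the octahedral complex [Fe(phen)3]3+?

The six octahedral sites form three mutually perpendicular trans pairs.
Each phen is bidentate and must span two cis positions.
Only one geometric arrangement is possible; it has no improper symmetry element, so it exists as a pair of enantiomers (2 stereoisomers).

2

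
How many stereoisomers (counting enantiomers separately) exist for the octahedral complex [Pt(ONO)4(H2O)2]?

The six octahedral sites form three mutually perpendicular trans pairs.
There are 2 geometric isomers: H2O trans; H2O cis.
Each arrangement has an internal mirror plane or centre of symmetry, so none is chiral.

2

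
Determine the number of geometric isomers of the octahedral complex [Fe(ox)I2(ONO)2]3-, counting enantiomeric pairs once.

An octahedron has six vertices in three trans pairs; every non-trans pair is cis.
Each ox is bidentate and must span two cis positions.
Working through the distinct placements yields 3 geometric isomers: I trans, ONO cis; I cis, ONO cis (chiral); I cis, ONO trans.

3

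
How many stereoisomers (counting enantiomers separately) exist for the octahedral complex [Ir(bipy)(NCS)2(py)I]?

In an octahedral complex each vertex has one trans partner and four cis neighbours.
Each bipy is bidentate and must span two cis positions.
Working through the distinct placements yields 4 geometric isomers: NCS cis (3 arrangements, 2 chiral); NCS trans.
Of these, 2 lack any improper symmetry element and so occur as enantiomeric pairs, giving 4 + 2 = 6 stereoisomers in total.

6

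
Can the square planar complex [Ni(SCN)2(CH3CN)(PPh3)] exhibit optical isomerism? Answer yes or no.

The distinct arrangements are (2 in all): SCN cis; SCN trans.
Each arrangement has an internal mirror plane or centre of symmetry, so none is chiral.

no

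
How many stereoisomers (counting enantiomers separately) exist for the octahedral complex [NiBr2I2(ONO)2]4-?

In an octahedral complex each vertex has one trans partner and four cis neighbours.
Systematic placement gives 5 geometric isomers: Br trans, I trans, ONO trans; Br trans, I cis, ONO cis; Br cis, I cis, ONO trans; Br cis, I cis, ONO cis (chiral); Br cis, I trans, ONO cis.
One of these lacks any improper symmetry element and so occurs as an enantiomeric pair, giving 5 + 1 = 6 stereoisomers in total.

6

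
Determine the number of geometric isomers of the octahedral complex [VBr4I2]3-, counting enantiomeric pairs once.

2

An octahedron has six vertices in three trans pairs; every non-trans pair is cis.
There are 2 geometric isomers: I trans; I cis.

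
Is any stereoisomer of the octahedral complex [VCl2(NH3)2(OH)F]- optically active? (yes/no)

An octahedron has six vertices in three trans pairs; every non-trans pair is cis.
The distinct arrangements are (6 in all): Cl trans, NH3 cis; Cl trans, NH3 trans; Cl cis, NH3 cis (3 arrangements, 2 chiral); Cl cis, NH3 trans.
Of these, 2 lack any improper symmetry element and so occur as enantiomeric pairs, giving 6 + 2 = 8 stereoisomers in total.

yes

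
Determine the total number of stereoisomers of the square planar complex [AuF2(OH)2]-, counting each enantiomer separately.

Working through the distinct placements yields 2 geometric isomers: F cis; F trans.
Each arrangement has an internal mirror plane or centre of symmetry, so none is chiral.

2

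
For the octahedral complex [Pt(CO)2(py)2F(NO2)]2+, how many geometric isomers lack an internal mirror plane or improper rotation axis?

Systematic placement gives 6 geometric isomers: CO trans, py trans; CO trans, py cis; CO cis, py trans; CO cis, py cis (3 arrangements, 2 chiral).
Of these, 2 lack any improper symmetry element and so occur as enantiomeric pairs, giving 6 + 2 = 8 stereoisomers in total.

2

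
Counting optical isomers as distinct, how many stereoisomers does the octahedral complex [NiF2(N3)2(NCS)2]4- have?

An octahedron has six vertices in three trans pairs; every non-trans pair is cis.
Working through the distinct placements yields 5 geometric isomers: F trans, N3 trans, NCS trans; F trans, N3 cis, NCS cis; F cis, N3 cis, NCS trans; F cis, N3 cis, NCS cis (chiral); F cis, N3 trans, NCS cis.
One of these lacks any improper symmetry element and so occurs as an enantiomeric pair, giving 5 + 1 = 6 stereoisomers in total.

6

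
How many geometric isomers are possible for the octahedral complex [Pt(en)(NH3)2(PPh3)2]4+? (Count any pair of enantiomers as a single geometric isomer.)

3

Each en is bidentate and must span two cis positions.
The distinct arrangements are (3 in all): NH3 trans, PPh3 cis; NH3 cis, PPh3 cis (chiral); NH3 cis, PPh3 trans.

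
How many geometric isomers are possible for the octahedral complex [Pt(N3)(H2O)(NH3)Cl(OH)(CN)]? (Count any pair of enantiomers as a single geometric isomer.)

An octahedron has six vertices in three trans pairs; every non-trans pair is cis.
Placing the ligands in turn and identifying arrangements related by rotation or reflection leaves 15 distinct geometric isomers.

15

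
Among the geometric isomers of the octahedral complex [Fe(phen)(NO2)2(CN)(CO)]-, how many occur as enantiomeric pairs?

Each phen is bidentate and must span two cis positions.
Working through the distinct placements yields 4 geometric isomers: NO2 cis (3 arrangements, 2 chiral); NO2 trans.
Of these, 2 lack any improper symmetry element and so occur as enantiomeric pairs, giving 4 + 2 = 6 stereoisomers in total.

2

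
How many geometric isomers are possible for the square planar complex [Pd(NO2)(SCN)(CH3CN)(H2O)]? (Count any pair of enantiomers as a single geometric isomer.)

Working through the distinct placements yields 3 geometric isomers: (CH3CN/NO2 trans, H2O/SCN trans); (CH3CN/SCN trans, H2O/NO2 trans); (CH3CN/H2O trans, NO2/SCN trans).

3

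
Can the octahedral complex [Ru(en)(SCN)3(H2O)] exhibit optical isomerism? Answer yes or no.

The six octahedral sites form three mutually perpendicular trans pairs.
Each en is bidentate and must span two cis positions.
Systematic placement gives 2 geometric isomers: SCN fac; SCN mer.
Each arrangement has an internal mirror plane or centre of symmetry, so none is chiral.

no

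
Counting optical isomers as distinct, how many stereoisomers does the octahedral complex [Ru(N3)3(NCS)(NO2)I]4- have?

5

The six octahedral sites form three mutually perpendicular trans pairs.
The distinct arrangements are (4 in all): N3 mer (3 arrangements); N3 fac (chiral).
One of these lacks any improper symmetry element and so occurs as an enantiomeric pair, giving 4 + 1 = 5 stereoisomers in total.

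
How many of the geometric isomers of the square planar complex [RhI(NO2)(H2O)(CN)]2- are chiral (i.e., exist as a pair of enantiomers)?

0

In a square planar complex each vertex has one trans partner and two cis neighbours.
Systematic placement gives 3 geometric isomers: (CN/I trans, H2O/NO2 trans); (CN/NO2 trans, H2O/I trans); (CN/H2O trans, I/NO2 trans).
Each arrangement has an internal mirror plane or centre of symmetry, so none is chiral.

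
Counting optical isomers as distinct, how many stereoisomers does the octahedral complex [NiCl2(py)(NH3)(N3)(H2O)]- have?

In an octahedral complex each vertex has one trans partner and four cis neighbours.
Exhaustive case analysis gives 9 geometric isomers.
Of these, 6 lack any improper symmetry element and so occur as enantiomeric pairs, giving 9 + 6 = 15 stereoisomers in total.

15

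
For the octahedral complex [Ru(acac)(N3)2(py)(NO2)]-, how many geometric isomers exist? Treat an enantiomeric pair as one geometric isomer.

Each acac is bidentate and must span two cis positions.
There are 4 geometric isomers: N3 trans; N3 cis (3 arrangements, 2 chiral).

4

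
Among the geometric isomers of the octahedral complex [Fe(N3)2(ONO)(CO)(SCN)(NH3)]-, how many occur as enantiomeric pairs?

6

In an octahedral complex each vertex has one trans partner and four cis neighbours.
Systematic enumeration (placing each ligand type in turn and discarding arrangements equivalent by rotation or reflection) gives 9 geometric isomers.
Of these, 6 lack any improper symmetry element and so occur as enantiomeric pairs, giving 9 + 6 = 15 stereoisomers in total.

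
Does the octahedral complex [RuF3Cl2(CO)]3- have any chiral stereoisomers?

no

The six octahedral sites form three mutually perpendicular trans pairs.
The distinct arrangements are (3 in all): F mer, Cl cis; F mer, Cl trans; F fac, Cl cis.
Each arrangement has an internal mirror plane or centre of symmetry, so none is chiral.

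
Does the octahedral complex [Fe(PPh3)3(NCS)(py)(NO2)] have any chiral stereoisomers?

In an octahedral complex each vertex has one trans partner and four cis neighbours.
Systematic placement gives 4 geometric isomers: PPh3 mer (3 arrangements); PPh3 fac (chiral).
One of these lacks any improper symmetry element and so occurs as an enantiomeric pair, giving 4 + 1 = 5 stereoisomers in total.

yes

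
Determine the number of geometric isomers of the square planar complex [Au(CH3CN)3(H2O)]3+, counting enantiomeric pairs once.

Only one geometric arrangement is possible.

1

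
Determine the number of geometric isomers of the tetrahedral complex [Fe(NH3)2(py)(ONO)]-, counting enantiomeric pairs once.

All four vertices of a tetrahedron are equivalent and mutually adjacent, so cis/trans isomerism cannot arise.
Only one geometric arrangement is possible.

1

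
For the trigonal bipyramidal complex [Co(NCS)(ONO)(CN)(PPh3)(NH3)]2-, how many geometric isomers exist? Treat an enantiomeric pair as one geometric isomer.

A trigonal bipyramid has two axial and three equatorial sites, which are chemically inequivalent.
Systematic enumeration (placing each ligand type in turn and discarding arrangements equivalent by rotation or reflection) gives 10 geometric isomers.

10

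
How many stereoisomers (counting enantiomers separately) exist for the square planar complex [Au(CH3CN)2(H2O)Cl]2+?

There are 2 geometric isomers: CH3CN cis; CH3CN trans.
Each arrangement has an internal mirror plane or centre of symmetry, so none is chiral.

2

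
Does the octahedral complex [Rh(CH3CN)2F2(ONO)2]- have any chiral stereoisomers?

yes

The six octahedral sites form three mutually perpendicular trans pairs.
Working through the distinct placements yields 5 geometric isomers: CH3CN trans, F trans, ONO trans; CH3CN trans, F cis, ONO cis; CH3CN cis, F cis, ONO trans; CH3CN cis, F cis, ONO cis (chiral); CH3CN cis, F trans, ONO cis.
One of these lacks any improper symmetry element and so occurs as an enantiomeric pair, giving 5 + 1 = 6 stereoisomers in total.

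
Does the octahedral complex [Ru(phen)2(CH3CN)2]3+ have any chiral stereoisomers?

An octahedron has six vertices in three trans pairs; every non-trans pair is cis.
Each phen is bidentate and must span two cis positions.
There are 2 geometric isomers: CH3CN trans; CH3CN cis (chiral).
One of these lacks any improper symmetry element and so occurs as an enantiomeric pair, giving 2 + 1 = 3 stereoisomers in total.

yes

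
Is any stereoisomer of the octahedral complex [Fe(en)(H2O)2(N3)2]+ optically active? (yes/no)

yes

In an octahedral complex each vertex has one trans partner and four cis neighbours.
Each en is bidentate and must span two cis positions.
There are 3 geometric isomers: H2O trans, N3 cis; H2O cis, N3 cis (chiral); H2O cis, N3 trans.
One of these lacks any improper symmetry element and so occurs as an enantiomeric pair, giving 3 + 1 = 4 stereoisomers in total.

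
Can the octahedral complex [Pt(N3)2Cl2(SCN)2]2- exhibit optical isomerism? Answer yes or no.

yes

The six octahedral sites form three mutually perpendicular trans pairs.
There are 5 geometric isomers: N3 trans, Cl trans, SCN trans; N3 cis, Cl trans, SCN cis; N3 cis, Cl cis, SCN trans; N3 cis, Cl cis, SCN cis (chiral); N3 trans, Cl cis, SCN cis.
One of these lacks any improper symmetry element and so occurs as an enantiomeric pair, giving 5 + 1 = 6 stereoisomers in total.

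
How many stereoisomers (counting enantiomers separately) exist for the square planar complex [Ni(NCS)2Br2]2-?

There are 2 geometric isomers: NCS cis; NCS trans.
Each arrangement has an internal mirror plane or centre of symmetry, so none is chiral.

2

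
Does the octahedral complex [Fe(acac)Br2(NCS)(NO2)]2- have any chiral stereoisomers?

yes

The six octahedral sites form three mutually perpendicular trans pairs.
Each acac is bidentate and must span two cis positions.
Working through the distinct placements yields 4 geometric isomers: Br trans; Br cis (3 arrangements, 2 chiral).
Of these, 2 lack any improper symmetry element and so occur as enantiomeric pairs, giving 4 + 2 = 6 stereoisomers in total.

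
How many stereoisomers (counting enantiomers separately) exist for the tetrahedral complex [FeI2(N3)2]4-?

Only one geometric arrangement is possible.

1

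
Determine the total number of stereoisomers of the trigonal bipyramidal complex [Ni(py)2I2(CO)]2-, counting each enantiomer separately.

In a trigonal bipyramid the two axial positions differ from the three equatorial ones.
Placing the ligands in turn and identifying arrangements related by rotation or reflection leaves 5 distinct geometric isomers.
One of these lacks any improper symmetry element and so occurs as an enantiomeric pair, giving 5 + 1 = 6 stereoisomers in total.

6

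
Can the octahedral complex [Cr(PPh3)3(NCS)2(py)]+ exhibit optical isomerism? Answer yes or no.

The distinct arrangements are (3 in all): PPh3 mer, NCS trans; PPh3 fac, NCS cis; PPh3 mer, NCS cis.
Each arrangement has an internal mirror plane or centre of symmetry, so none is chiral.

no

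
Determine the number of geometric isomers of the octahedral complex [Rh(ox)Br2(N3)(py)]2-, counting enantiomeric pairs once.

4

Each ox is bidentate and must span two cis positions.
Working through the distinct placements yields 4 geometric isomers: Br trans; Br cis (3 arrangements, 2 chiral).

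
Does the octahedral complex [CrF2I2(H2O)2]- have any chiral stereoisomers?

yes

The six octahedral sites form three mutually perpendicular trans pairs.
There are 5 geometric isomers: F trans, I trans, H2O trans; F trans, I cis, H2O cis; F cis, I trans, H2O cis; F cis, I cis, H2O cis (chiral); F cis, I cis, H2O trans.
One of these lacks any improper symmetry element and so occurs as an enantiomeric pair, giving 5 + 1 = 6 stereoisomers in total.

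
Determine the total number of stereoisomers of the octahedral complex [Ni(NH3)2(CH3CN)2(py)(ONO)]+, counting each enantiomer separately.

There are 6 geometric isomers: NH3 trans, CH3CN trans; NH3 cis, CH3CN trans; NH3 cis, CH3CN cis (3 arrangements, 2 chiral); NH3 trans, CH3CN cis.
Of these, 2 lack any improper symmetry element and so occur as enantiomeric pairs, giving 6 + 2 = 8 stereoisomers in total.

8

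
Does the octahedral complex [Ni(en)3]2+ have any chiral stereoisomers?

yes

An octahedron has six vertices in three trans pairs; every non-trans pair is cis.
Each en is bidentate and must span two cis positions.
Only one geometric arrangement is possible; it has no improper symmetry element, so it exists as a pair of enantiomers (2 stereoisomers).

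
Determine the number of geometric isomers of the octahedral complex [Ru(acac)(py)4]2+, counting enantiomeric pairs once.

In an octahedral complex each vertex has one trans partner and four cis neighbours.
Each acac is bidentate and must span two cis positions.
Only one geometric arrangement is possible.

1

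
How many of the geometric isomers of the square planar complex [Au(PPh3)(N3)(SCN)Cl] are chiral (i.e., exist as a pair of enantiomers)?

In a square planar complex each vertex has one trans partner and two cis neighbours.
The distinct arrangements are (3 in all): (Cl/PPh3 trans, N3/SCN trans); (Cl/SCN trans, N3/PPh3 trans); (Cl/N3 trans, PPh3/SCN trans).
Each arrangement has an internal mirror plane or centre of symmetry, so none is chiral.

0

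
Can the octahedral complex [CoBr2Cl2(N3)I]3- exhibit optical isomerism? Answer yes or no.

yes

The distinct arrangements are (6 in all): Br trans, Cl trans; Br trans, Cl cis; Br cis, Cl cis (3 arrangements, 2 chiral); Br cis, Cl trans.
Of these, 2 lack any improper symmetry element and so occur as enantiomeric pairs, giving 6 + 2 = 8 stereoisomers in total.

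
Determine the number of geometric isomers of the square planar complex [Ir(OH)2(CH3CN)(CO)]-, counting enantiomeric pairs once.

2

Systematic placement gives 2 geometric isomers: OH cis; OH trans.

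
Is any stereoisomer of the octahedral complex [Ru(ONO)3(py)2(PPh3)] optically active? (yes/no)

no

The six octahedral sites form three mutually perpendicular trans pairs.
The distinct arrangements are (3 in all): ONO mer, py trans; ONO mer, py cis; ONO fac, py cis.
Each arrangement has an internal mirror plane or centre of symmetry, so none is chiral.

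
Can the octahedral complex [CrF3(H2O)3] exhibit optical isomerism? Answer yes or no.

In an octahedral complex each vertex has one trans partner and four cis neighbours.
The distinct arrangements are (2 in all): F mer; F fac.
Each arrangement has an internal mirror plane or centre of symmetry, so none is chiral.

no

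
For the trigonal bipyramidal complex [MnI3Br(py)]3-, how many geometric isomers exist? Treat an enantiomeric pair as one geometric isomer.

4

A trigonal bipyramid has two axial and three equatorial sites, which are chemically inequivalent.
The distinct arrangements are (4 in all): Br axial, py equatorial; Br axial, py axial; Br equatorial, py equatorial; Br equatorial, py axial.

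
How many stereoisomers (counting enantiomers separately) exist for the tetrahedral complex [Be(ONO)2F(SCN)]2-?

All four vertices of a tetrahedron are equivalent and mutually adjacent, so cis/trans isomerism cannot arise.
Only one geometric arrangement is possible.

1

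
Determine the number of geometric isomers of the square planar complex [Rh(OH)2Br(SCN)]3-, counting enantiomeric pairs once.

In a square planar complex each vertex has one trans partner and two cis neighbours.
There are 2 geometric isomers: OH cis; OH trans.

2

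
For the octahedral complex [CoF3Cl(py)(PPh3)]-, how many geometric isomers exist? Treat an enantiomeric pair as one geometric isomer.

An octahedron has six vertices in three trans pairs; every non-trans pair is cis.
The distinct arrangements are (4 in all): F mer (3 arrangements); F fac (chiral).

4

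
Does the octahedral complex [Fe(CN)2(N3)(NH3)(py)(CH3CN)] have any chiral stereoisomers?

yes

In an octahedral complex each vertex has one trans partner and four cis neighbours.
Exhaustive case analysis gives 9 geometric isomers.
Of these, 6 lack any improper symmetry element and so occur as enantiomeric pairs, giving 9 + 6 = 15 stereoisomers in total.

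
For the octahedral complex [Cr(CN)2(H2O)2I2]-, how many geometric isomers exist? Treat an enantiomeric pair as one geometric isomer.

5

Systematic placement gives 5 geometric isomers: CN trans, H2O trans, I trans; CN trans, H2O cis, I cis; CN cis, H2O cis, I trans; CN cis, H2O cis, I cis (chiral); CN cis, H2O trans, I cis.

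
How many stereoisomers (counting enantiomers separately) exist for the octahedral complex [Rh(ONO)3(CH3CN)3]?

The distinct arrangements are (2 in all): ONO mer; ONO fac.
Each arrangement has an internal mirror plane or centre of symmetry, so none is chiral.

2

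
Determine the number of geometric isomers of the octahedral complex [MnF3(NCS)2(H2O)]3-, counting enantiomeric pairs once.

There are 3 geometric isomers: F mer, NCS trans; F mer, NCS cis; F fac, NCS cis.

3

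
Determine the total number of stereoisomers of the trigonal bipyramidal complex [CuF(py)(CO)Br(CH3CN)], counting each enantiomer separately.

A trigonal bipyramid has two axial and three equatorial sites, which are chemically inequivalent.
Exhaustive case analysis gives 10 geometric isomers.
Of these, 10 lack any improper symmetry element and so occur as enantiomeric pairs, giving 10 + 10 = 20 stereoisomers in total.

20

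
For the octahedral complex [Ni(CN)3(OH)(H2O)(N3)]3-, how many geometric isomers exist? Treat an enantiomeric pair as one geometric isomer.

Systematic placement gives 4 geometric isomers: CN mer (3 arrangements); CN fac (chiral).

4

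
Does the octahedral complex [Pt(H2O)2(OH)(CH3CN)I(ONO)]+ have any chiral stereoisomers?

yes

The six octahedral sites form three mutually perpendicular trans pairs.
Placing the ligands in turn and identifying arrangements related by rotation or reflection leaves 9 distinct geometric isomers.
Of these, 6 lack any improper symmetry element and so occur as enantiomeric pairs, giving 9 + 6 = 15 stereoisomers in total.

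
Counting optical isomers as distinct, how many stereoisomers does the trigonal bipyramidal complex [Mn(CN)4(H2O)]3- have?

2

There are 2 geometric isomers: H2O equatorial; H2O axial.
Each arrangement has an internal mirror plane or centre of symmetry, so none is chiral.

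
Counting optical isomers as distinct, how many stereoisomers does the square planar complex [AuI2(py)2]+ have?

2

Working through the distinct placements yields 2 geometric isomers: I cis; I trans.
Each arrangement has an internal mirror plane or centre of symmetry, so none is chiral.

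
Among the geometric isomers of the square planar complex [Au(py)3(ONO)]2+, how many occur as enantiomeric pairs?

0

A square has two trans pairs of vertices; adjacent vertices are cis.
Only one geometric arrangement is possible.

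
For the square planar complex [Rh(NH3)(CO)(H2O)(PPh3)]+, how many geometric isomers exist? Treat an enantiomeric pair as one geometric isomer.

In a square planar complex each vertex has one trans partner and two cis neighbours.
There are 3 geometric isomers: (CO/NH3 trans, H2O/PPh3 trans); (CO/PPh3 trans, H2O/NH3 trans); (CO/H2O trans, NH3/PPh3 trans).

3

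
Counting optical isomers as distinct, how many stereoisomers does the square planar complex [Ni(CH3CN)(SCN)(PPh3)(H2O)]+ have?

The distinct arrangements are (3 in all): (CH3CN/PPh3 trans, H2O/SCN trans); (CH3CN/SCN trans, H2O/PPh3 trans); (CH3CN/H2O trans, PPh3/SCN trans).
Each arrangement has an internal mirror plane or centre of symmetry, so none is chiral.

3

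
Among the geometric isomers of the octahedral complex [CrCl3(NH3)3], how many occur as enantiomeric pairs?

The six octahedral sites form three mutually perpendicular trans pairs.
Systematic placement gives 2 geometric isomers: Cl mer; Cl fac.
Each arrangement has an internal mirror plane or centre of symmetry, so none is chiral.

0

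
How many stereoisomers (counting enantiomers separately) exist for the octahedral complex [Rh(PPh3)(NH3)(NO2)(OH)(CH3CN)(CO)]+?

30

The six octahedral sites form three mutually perpendicular trans pairs.
Exhaustive case analysis gives 15 geometric isomers.
Of these, 15 lack any improper symmetry element and so occur as enantiomeric pairs, giving 15 + 15 = 30 stereoisomers in total.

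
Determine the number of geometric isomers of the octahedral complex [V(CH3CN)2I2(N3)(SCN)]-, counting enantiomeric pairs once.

6

The six octahedral sites form three mutually perpendicular trans pairs.
Working through the distinct placements yields 6 geometric isomers: CH3CN trans, I trans; CH3CN trans, I cis; CH3CN cis, I cis (3 arrangements, 2 chiral); CH3CN cis, I trans.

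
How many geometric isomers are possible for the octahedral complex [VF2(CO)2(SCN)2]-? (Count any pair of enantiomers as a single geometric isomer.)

In an octahedral complex each vertex has one trans partner and four cis neighbours.
Working through the distinct placements yields 5 geometric isomers: F trans, CO trans, SCN trans; F cis, CO trans, SCN cis; F cis, CO cis, SCN trans; F cis, CO cis, SCN cis (chiral); F trans, CO cis, SCN cis.

5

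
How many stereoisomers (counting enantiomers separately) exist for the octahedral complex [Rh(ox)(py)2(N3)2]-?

An octahedron has six vertices in three trans pairs; every non-trans pair is cis.
Each ox is bidentate and must span two cis positions.
There are 3 geometric isomers: py cis, N3 trans; py trans, N3 cis; py cis, N3 cis (chiral).
One of these lacks any improper symmetry element and so occurs as an enantiomeric pair, giving 3 + 1 = 4 stereoisomers in total.

4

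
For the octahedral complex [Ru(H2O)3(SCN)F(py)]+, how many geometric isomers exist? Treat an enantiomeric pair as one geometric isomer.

4

In an octahedral complex each vertex has one trans partner and four cis neighbours.
The distinct arrangements are (4 in all): H2O mer (3 arrangements); H2O fac (chiral).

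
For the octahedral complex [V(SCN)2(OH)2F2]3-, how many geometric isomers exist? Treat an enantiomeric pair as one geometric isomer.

The six octahedral sites form three mutually perpendicular trans pairs.
Working through the distinct placements yields 5 geometric isomers: SCN trans, OH trans, F trans; SCN cis, OH cis, F trans; SCN trans, OH cis, F cis; SCN cis, OH cis, F cis (chiral); SCN cis, OH trans, F cis.

5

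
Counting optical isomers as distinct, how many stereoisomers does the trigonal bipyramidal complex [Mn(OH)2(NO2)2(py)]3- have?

6

A trigonal bipyramid has two axial and three equatorial sites, which are chemically inequivalent.
Exhaustive case analysis gives 5 geometric isomers.
One of these lacks any improper symmetry element and so occurs as an enantiomeric pair, giving 5 + 1 = 6 stereoisomers in total.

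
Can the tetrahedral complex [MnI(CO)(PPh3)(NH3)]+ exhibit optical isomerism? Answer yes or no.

yes

In a tetrahedral complex all four positions are equivalent and every pair of ligands is adjacent — there is no cis/trans distinction.
Only one geometric arrangement is possible; it has no improper symmetry element, so it exists as a pair of enantiomers (2 stereoisomers).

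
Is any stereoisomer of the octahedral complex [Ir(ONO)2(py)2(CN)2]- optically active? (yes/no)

yes

In an octahedral complex each vertex has one trans partner and four cis neighbours.
There are 5 geometric isomers: ONO trans, py trans, CN trans; ONO cis, py cis, CN trans; ONO cis, py trans, CN cis; ONO cis, py cis, CN cis (chiral); ONO trans, py cis, CN cis.
One of these lacks any improper symmetry element and so occurs as an enantiomeric pair, giving 5 + 1 = 6 stereoisomers in total.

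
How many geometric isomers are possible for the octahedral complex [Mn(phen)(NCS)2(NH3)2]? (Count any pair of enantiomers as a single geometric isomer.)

3

Each phen is bidentate and must span two cis positions.
Systematic placement gives 3 geometric isomers: NCS trans, NH3 cis; NCS cis, NH3 cis (chiral); NCS cis, NH3 trans.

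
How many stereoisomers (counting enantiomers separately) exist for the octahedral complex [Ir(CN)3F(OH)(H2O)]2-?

5

In an octahedral complex each vertex has one trans partner and four cis neighbours.
The distinct arrangements are (4 in all): CN mer (3 arrangements); CN fac (chiral).
One of these lacks any improper symmetry element and so occurs as an enantiomeric pair, giving 4 + 1 = 5 stereoisomers in total.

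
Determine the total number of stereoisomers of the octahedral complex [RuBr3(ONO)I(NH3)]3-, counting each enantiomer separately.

5

The six octahedral sites form three mutually perpendicular trans pairs.
There are 4 geometric isomers: Br mer (3 arrangements); Br fac (chiral).
One of these lacks any improper symmetry element and so occurs as an enantiomeric pair, giving 4 + 1 = 5 stereoisomers in total.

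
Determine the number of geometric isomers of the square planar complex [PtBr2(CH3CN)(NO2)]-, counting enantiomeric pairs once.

In a square planar complex each vertex has one trans partner and two cis neighbours.
Systematic placement gives 2 geometric isomers: Br cis; Br trans.

2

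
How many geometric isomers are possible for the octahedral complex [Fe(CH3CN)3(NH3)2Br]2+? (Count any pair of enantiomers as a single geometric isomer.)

3

The six octahedral sites form three mutually perpendicular trans pairs.
Systematic placement gives 3 geometric isomers: CH3CN mer, NH3 trans; CH3CN fac, NH3 cis; CH3CN mer, NH3 cis.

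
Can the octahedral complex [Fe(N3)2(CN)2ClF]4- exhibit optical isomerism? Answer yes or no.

yes

The distinct arrangements are (6 in all): N3 trans, CN trans; N3 cis, CN trans; N3 trans, CN cis; N3 cis, CN cis (3 arrangements, 2 chiral).
Of these, 2 lack any improper symmetry element and so occur as enantiomeric pairs, giving 6 + 2 = 8 stereoisomers in total.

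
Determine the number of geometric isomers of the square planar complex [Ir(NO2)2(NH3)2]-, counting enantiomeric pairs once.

2

Systematic placement gives 2 geometric isomers: NO2 cis; NO2 trans.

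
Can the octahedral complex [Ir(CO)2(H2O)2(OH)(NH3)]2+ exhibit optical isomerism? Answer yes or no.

yes

The distinct arrangements are (6 in all): CO trans, H2O trans; CO trans, H2O cis; CO cis, H2O cis (3 arrangements, 2 chiral); CO cis, H2O trans.
Of these, 2 lack any improper symmetry element and so occur as enantiomeric pairs, giving 6 + 2 = 8 stereoisomers in total.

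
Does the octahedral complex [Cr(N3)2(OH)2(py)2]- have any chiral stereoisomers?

yes

Systematic placement gives 5 geometric isomers: N3 trans, OH trans, py trans; N3 trans, OH cis, py cis; N3 cis, OH cis, py trans; N3 cis, OH cis, py cis (chiral); N3 cis, OH trans, py cis.
One of these lacks any improper symmetry element and so occurs as an enantiomeric pair, giving 5 + 1 = 6 stereoisomers in total.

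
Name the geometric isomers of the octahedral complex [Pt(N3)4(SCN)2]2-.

The six octahedral sites form three mutually perpendicular trans pairs.
Working through the distinct placements yields 2 geometric isomers: SCN trans; SCN cis.

cis and trans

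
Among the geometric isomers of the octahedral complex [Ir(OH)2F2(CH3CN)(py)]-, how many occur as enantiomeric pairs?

An octahedron has six vertices in three trans pairs; every non-trans pair is cis.
Systematic placement gives 6 geometric isomers: OH cis, F cis (3 arrangements, 2 chiral); OH trans, F cis; OH cis, F trans; OH trans, F trans.
Of these, 2 lack any improper symmetry element and so occur as enantiomeric pairs, giving 6 + 2 = 8 stereoisomers in total.

2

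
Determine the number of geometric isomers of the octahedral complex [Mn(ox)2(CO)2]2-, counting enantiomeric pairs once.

The six octahedral sites form three mutually perpendicular trans pairs.
Each ox is bidentate and must span two cis positions.
There are 2 geometric isomers: CO trans; CO cis (chiral).

2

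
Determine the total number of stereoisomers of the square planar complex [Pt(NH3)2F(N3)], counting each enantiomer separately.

A square has two trans pairs of vertices; adjacent vertices are cis.
The distinct arrangements are (2 in all): NH3 cis; NH3 trans.
Each arrangement has an internal mirror plane or centre of symmetry, so none is chiral.

2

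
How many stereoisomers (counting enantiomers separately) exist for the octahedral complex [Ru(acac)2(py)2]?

3

In an octahedral complex each vertex has one trans partner and four cis neighbours.
Each acac is bidentate and must span two cis positions.
Working through the distinct placements yields 2 geometric isomers: py trans; py cis (chiral).
One of these lacks any improper symmetry element and so occurs as an enantiomeric pair, giving 2 + 1 = 3 stereoisomers in total.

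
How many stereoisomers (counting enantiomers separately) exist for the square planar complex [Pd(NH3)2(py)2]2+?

In a square planar complex each vertex has one trans partner and two cis neighbours.
Working through the distinct placements yields 2 geometric isomers: NH3 cis; NH3 trans.
Each arrangement has an internal mirror plane or centre of symmetry, so none is chiral.

2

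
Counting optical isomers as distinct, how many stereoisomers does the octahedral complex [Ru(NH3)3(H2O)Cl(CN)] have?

5

The six octahedral sites form three mutually perpendicular trans pairs.
Systematic placement gives 4 geometric isomers: NH3 mer (3 arrangements); NH3 fac (chiral).
One of these lacks any improper symmetry element and so occurs as an enantiomeric pair, giving 4 + 1 = 5 stereoisomers in total.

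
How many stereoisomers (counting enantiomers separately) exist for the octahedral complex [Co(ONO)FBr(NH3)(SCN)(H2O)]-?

The six octahedral sites form three mutually perpendicular trans pairs.
Exhaustive case analysis gives 15 geometric isomers.
Of these, 15 lack any improper symmetry element and so occur as enantiomeric pairs, giving 15 + 15 = 30 stereoisomers in total.

30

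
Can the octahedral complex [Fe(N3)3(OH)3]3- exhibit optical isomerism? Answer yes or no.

no

An octahedron has six vertices in three trans pairs; every non-trans pair is cis.
Working through the distinct placements yields 2 geometric isomers: N3 mer; N3 fac.
Each arrangement has an internal mirror plane or centre of symmetry, so none is chiral.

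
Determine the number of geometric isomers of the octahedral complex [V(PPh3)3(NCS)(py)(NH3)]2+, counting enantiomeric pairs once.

4

The distinct arrangements are (4 in all): PPh3 mer (3 arrangements); PPh3 fac (chiral).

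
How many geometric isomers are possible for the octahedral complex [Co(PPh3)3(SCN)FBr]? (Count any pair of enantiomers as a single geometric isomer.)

4

In an octahedral complex each vertex has one trans partner and four cis neighbours.
Systematic placement gives 4 geometric isomers: PPh3 mer (3 arrangements); PPh3 fac (chiral).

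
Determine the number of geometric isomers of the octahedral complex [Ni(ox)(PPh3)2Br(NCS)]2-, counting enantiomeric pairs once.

4

Each ox is bidentate and must span two cis positions.
Systematic placement gives 4 geometric isomers: PPh3 cis (3 arrangements, 2 chiral); PPh3 trans.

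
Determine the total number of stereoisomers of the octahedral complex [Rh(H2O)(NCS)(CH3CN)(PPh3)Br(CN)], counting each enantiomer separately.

30

An octahedron has six vertices in three trans pairs; every non-trans pair is cis.
Systematic enumeration (placing each ligand type in turn and discarding arrangements equivalent by rotation or reflection) gives 15 geometric isomers.
Of these, 15 lack any improper symmetry element and so occur as enantiomeric pairs, giving 15 + 15 = 30 stereoisomers in total.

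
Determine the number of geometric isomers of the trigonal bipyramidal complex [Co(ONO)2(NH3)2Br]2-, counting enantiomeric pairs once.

In a trigonal bipyramid the two axial positions differ from the three equatorial ones.
Systematic enumeration (placing each ligand type in turn and discarding arrangements equivalent by rotation or reflection) gives 5 geometric isomers.

5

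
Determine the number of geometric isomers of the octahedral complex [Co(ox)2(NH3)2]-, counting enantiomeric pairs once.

In an octahedral complex each vertex has one trans partner and four cis neighbours.
Each ox is bidentate and must span two cis positions.
Working through the distinct placements yields 2 geometric isomers: NH3 trans; NH3 cis (chiral).

2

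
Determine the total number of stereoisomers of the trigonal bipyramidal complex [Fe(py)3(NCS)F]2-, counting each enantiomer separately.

A trigonal bipyramid has two axial and three equatorial sites, which are chemically inequivalent.
There are 4 geometric isomers: NCS axial, F axial; NCS equatorial, F axial; NCS axial, F equatorial; NCS equatorial, F equatorial.
Each arrangement has an internal mirror plane or centre of symmetry, so none is chiral.

4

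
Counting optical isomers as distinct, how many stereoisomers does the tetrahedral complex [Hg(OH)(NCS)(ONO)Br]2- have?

2

All four vertices of a tetrahedron are equivalent and mutually adjacent, so cis/trans isomerism cannot arise.
Only one geometric arrangement is possible; it has no improper symmetry element, so it exists as a pair of enantiomers (2 stereoisomers).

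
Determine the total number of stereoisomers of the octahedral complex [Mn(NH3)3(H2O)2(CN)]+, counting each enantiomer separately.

An octahedron has six vertices in three trans pairs; every non-trans pair is cis.
The distinct arrangements are (3 in all): NH3 mer, H2O cis; NH3 mer, H2O trans; NH3 fac, H2O cis.
Each arrangement has an internal mirror plane or centre of symmetry, so none is chiral.

3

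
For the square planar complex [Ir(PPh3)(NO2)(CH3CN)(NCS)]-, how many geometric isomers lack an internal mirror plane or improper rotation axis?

Systematic placement gives 3 geometric isomers: (CH3CN/NO2 trans, NCS/PPh3 trans); (CH3CN/PPh3 trans, NCS/NO2 trans); (CH3CN/NCS trans, NO2/PPh3 trans).
Each arrangement has an internal mirror plane or centre of symmetry, so none is chiral.

0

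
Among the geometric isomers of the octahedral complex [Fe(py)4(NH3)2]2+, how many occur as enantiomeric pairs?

0

Working through the distinct placements yields 2 geometric isomers: NH3 trans; NH3 cis.
Each arrangement has an internal mirror plane or centre of symmetry, so none is chiral.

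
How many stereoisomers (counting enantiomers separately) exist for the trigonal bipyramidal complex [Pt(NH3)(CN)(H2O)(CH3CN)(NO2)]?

Exhaustive case analysis gives 10 geometric isomers.
Of these, 10 lack any improper symmetry element and so occur as enantiomeric pairs, giving 10 + 10 = 20 stereoisomers in total.

20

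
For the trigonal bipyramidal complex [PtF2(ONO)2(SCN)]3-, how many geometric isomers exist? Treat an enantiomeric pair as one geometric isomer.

Exhaustive case analysis gives 5 geometric isomers.

5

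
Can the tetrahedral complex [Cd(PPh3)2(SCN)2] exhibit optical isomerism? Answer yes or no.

Only one geometric arrangement is possible.

no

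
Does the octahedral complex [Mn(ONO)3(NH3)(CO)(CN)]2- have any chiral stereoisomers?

yes

In an octahedral complex each vertex has one trans partner and four cis neighbours.
There are 4 geometric isomers: ONO mer (3 arrangements); ONO fac (chiral).
One of these lacks any improper symmetry element and so occurs as an enantiomeric pair, giving 4 + 1 = 5 stereoisomers in total.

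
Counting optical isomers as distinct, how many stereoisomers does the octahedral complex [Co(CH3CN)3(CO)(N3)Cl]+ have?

5

In an octahedral complex each vertex has one trans partner and four cis neighbours.
Working through the distinct placements yields 4 geometric isomers: CH3CN mer (3 arrangements); CH3CN fac (chiral).
One of these lacks any improper symmetry element and so occurs as an enantiomeric pair, giving 4 + 1 = 5 stereoisomers in total.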